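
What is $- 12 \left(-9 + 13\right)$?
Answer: $-48$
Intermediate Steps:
$- 12 \left(-9 + 13\right) = \left(-12\right) 4 = -48$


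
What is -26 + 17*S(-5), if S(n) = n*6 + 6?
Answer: -434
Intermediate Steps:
S(n) = 6 + 6*n (S(n) = 6*n + 6 = 6 + 6*n)
-26 + 17*S(-5) = -26 + 17*(6 + 6*(-5)) = -26 + 17*(6 - 30) = -26 + 17*(-24) = -26 - 408 = -434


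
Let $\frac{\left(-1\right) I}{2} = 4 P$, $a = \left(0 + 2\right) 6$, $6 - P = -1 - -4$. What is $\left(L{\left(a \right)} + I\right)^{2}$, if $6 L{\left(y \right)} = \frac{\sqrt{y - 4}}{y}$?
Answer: $\frac{\left(864 - \sqrt{2}\right)^{2}}{1296} \approx 574.12$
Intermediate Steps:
$P = 3$ ($P = 6 - \left(-1 - -4\right) = 6 - \left(-1 + 4\right) = 6 - 3 = 3$)
$a = 12$ ($a = 2 \cdot 6 = 12$)
$L{\left(y \right)} = \frac{\sqrt{-4 + y}}{6 y}$ ($L{\left(y \right)} = \frac{\sqrt{y - 4} \frac{1}{y}}{6} = \frac{\sqrt{-4 + y} \frac{1}{y}}{6} = \frac{\frac{1}{y} \sqrt{-4 + y}}{6} = \frac{\sqrt{-4 + y}}{6 y}$)
$I = -24$ ($I = - 2 \cdot 4 \cdot 3 = \left(-2\right) 12 = -24$)
$\left(L{\left(a \right)} + I\right)^{2} = \left(\frac{\sqrt{-4 + 12}}{6 \cdot 12} - 24\right)^{2} = \left(\frac{1}{6} \cdot \frac{1}{12} \sqrt{8} - 24\right)^{2} = \left(\frac{1}{6} \cdot \frac{1}{12} \cdot 2 \sqrt{2} - 24\right)^{2} = \left(\frac{\sqrt{2}}{36} - 24\right)^{2} = \left(-24 + \frac{\sqrt{2}}{36}\right)^{2}$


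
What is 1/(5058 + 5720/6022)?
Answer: 3011/15232498 ≈ 0.00019767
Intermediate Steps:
1/(5058 + 5720/6022) = 1/(5058 + 5720*(1/6022)) = 1/(5058 + 2860/3011) = 1/(15232498/3011) = 3011/15232498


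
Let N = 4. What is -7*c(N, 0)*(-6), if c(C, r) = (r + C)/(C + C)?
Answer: 21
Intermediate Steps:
c(C, r) = (C + r)/(2*C) (c(C, r) = (C + r)/((2*C)) = (C + r)*(1/(2*C)) = (C + r)/(2*C))
-7*c(N, 0)*(-6) = -7*(4 + 0)/(2*4)*(-6) = -7*4/(2*4)*(-6) = -7*½*(-6) = -7/2*(-6) = 21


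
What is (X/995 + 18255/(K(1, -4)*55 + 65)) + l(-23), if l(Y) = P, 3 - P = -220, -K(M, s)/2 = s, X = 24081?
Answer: 28475311/100495 ≈ 283.35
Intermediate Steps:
K(M, s) = -2*s
P = 223 (P = 3 - 1*(-220) = 3 + 220 = 223)
l(Y) = 223
(X/995 + 18255/(K(1, -4)*55 + 65)) + l(-23) = (24081/995 + 18255/(-2*(-4)*55 + 65)) + 223 = (24081*(1/995) + 18255/(8*55 + 65)) + 223 = (24081/995 + 18255/(440 + 65)) + 223 = (24081/995 + 18255/505) + 223 = (24081/995 + 18255*(1/505)) + 223 = (24081/995 + 3651/101) + 223 = 6064926/100495 + 223 = 28475311/100495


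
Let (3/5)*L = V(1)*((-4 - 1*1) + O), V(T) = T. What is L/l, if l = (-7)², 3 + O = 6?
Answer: -10/147 ≈ -0.068027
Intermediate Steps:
O = 3 (O = -3 + 6 = 3)
L = -10/3 (L = 5*(1*((-4 - 1*1) + 3))/3 = 5*(1*((-4 - 1) + 3))/3 = 5*(1*(-5 + 3))/3 = 5*(1*(-2))/3 = (5/3)*(-2) = -10/3 ≈ -3.3333)
l = 49
L/l = -10/3/49 = -10/3*1/49 = -10/147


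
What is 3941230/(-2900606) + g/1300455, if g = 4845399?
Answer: 463469384/195790905 ≈ 2.3672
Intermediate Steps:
3941230/(-2900606) + g/1300455 = 3941230/(-2900606) + 4845399/1300455 = 3941230*(-1/2900606) + 4845399*(1/1300455) = -1970615/1450303 + 503/135 = 463469384/195790905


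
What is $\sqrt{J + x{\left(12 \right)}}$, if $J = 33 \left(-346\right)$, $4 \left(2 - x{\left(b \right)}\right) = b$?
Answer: $i \sqrt{11419} \approx 106.86 i$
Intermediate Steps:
$x{\left(b \right)} = 2 - \frac{b}{4}$
$J = -11418$
$\sqrt{J + x{\left(12 \right)}} = \sqrt{-11418 + \left(2 - 3\right)} = \sqrt{-11418 - 1} = \sqrt{-11419} = i \sqrt{11419}$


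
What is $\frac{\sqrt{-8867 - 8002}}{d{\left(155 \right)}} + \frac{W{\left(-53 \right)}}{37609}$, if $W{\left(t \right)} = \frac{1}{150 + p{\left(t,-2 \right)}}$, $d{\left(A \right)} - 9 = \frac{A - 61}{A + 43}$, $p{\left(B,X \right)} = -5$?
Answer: $\frac{1}{5453305} + \frac{99 i \sqrt{16869}}{938} \approx 1.8338 \cdot 10^{-7} + 13.708 i$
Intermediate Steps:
$d{\left(A \right)} = 9 + \frac{-61 + A}{43 + A}$ ($d{\left(A \right)} = 9 + \frac{A - 61}{A + 43} = 9 + \frac{-61 + A}{43 + A}$)
$W{\left(t \right)} = \frac{1}{145}$ ($W{\left(t \right)} = \frac{1}{150 - 5} = \frac{1}{145}$)
$\frac{\sqrt{-8867 - 8002}}{d{\left(155 \right)}} + \frac{W{\left(-53 \right)}}{37609} = \frac{\sqrt{-8867 - 8002}}{2 \frac{1}{43 + 155} \left(163 + 5 \cdot 155\right)} + \frac{1}{145 \cdot 37609} = \frac{\sqrt{-16869}}{2 \cdot \frac{1}{198} \left(163 + 775\right)} + \frac{1}{145} \cdot \frac{1}{37609} = \frac{i \sqrt{16869}}{2 \cdot \frac{1}{198} \cdot 938} + \frac{1}{5453305} = \frac{i \sqrt{16869}}{\frac{938}{99}} + \frac{1}{5453305} = i \sqrt{16869} \cdot \frac{99}{938} + \frac{1}{5453305} = \frac{99 i \sqrt{16869}}{938} + \frac{1}{5453305} = \frac{1}{5453305} + \frac{99 i \sqrt{16869}}{938}$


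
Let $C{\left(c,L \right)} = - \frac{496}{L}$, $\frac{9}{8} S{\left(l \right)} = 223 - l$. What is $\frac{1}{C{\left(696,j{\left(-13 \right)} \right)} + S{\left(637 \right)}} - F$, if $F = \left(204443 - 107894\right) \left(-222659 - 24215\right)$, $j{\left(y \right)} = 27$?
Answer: $\frac{248651287400805}{10432} \approx 2.3835 \cdot 10^{10}$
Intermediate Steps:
$S{\left(l \right)} = \frac{1784}{9} - \frac{8 l}{9}$ ($S{\left(l \right)} = \frac{8 \left(223 - l\right)}{9} = \frac{1784}{9} - \frac{8 l}{9}$)
$F = -23835437826$ ($F = 96549 \left(-246874\right) = -23835437826$)
$\frac{1}{C{\left(696,j{\left(-13 \right)} \right)} + S{\left(637 \right)}} - F = \frac{1}{- \frac{496}{27} + \left(\frac{1784}{9} - \frac{5096}{9}\right)} - -23835437826 = \frac{1}{\left(-496\right) \frac{1}{27} + \left(\frac{1784}{9} - \frac{5096}{9}\right)} + 23835437826 = \frac{1}{- \frac{496}{27} - 368} + 23835437826 = \frac{1}{- \frac{10432}{27}} + 23835437826 = - \frac{27}{10432} + 23835437826 = \frac{248651287400805}{10432}$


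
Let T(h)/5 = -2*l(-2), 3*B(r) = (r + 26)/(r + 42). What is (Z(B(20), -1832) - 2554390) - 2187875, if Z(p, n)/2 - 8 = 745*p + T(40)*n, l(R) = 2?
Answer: -434179847/93 ≈ -4.6686e+6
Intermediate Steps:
B(r) = (26 + r)/(3*(42 + r)) (B(r) = ((r + 26)/(r + 42))/3 = ((26 + r)/(42 + r))/3 = (26 + r)/(3*(42 + r)))
T(h) = -20 (T(h) = 5*(-2*2) = 5*(-4) = -20)
Z(p, n) = 16 - 40*n + 1490*p (Z(p, n) = 16 + 2*(745*p - 20*n) = 16 + 2*(-20*n + 745*p) = 16 + (-40*n + 1490*p) = 16 - 40*n + 1490*p)
(Z(B(20), -1832) - 2554390) - 2187875 = ((16 - 40*(-1832) + 1490*((26 + 20)/(3*(42 + 20)))) - 2554390) - 2187875 = ((16 + 73280 + 1490*((1/3)*46/62)) - 2554390) - 2187875 = ((16 + 73280 + 1490*((1/3)*(1/62)*46)) - 2554390) - 2187875 = ((16 + 73280 + 1490*(23/93)) - 2554390) - 2187875 = ((16 + 73280 + 34270/93) - 2554390) - 2187875 = (6850798/93 - 2554390) - 2187875 = -230707472/93 - 2187875 = -434179847/93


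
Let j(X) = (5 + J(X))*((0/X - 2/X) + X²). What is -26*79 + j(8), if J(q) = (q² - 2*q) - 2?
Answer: 4789/4 ≈ 1197.3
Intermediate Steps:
J(q) = -2 + q² - 2*q
j(X) = (X² - 2/X)*(3 + X² - 2*X) (j(X) = (5 + (-2 + X² - 2*X))*((0/X - 2/X) + X²) = (3 + X² - 2*X)*((0 - 2/X) + X²) = (3 + X² - 2*X)*(-2/X + X²) = (3 + X² - 2*X)*(X² - 2/X) = (X² - 2/X)*(3 + X² - 2*X))
-26*79 + j(8) = -26*79 + (4 + 8⁴ - 6/8 - 2*8 - 2*8³ + 3*8²) = -2054 + (4 + 4096 - 6*⅛ - 16 - 2*512 + 3*64) = -2054 + (4 + 4096 - ¾ - 16 - 1024 + 192) = -2054 + 13005/4 = 4789/4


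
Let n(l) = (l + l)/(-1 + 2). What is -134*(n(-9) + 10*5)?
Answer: -4288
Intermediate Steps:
n(l) = 2*l (n(l) = (2*l)/1 = (2*l)*1 = 2*l)
-134*(n(-9) + 10*5) = -134*(2*(-9) + 10*5) = -134*(-18 + 50) = -134*32 = -4288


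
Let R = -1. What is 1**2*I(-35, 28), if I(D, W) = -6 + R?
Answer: -7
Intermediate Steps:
I(D, W) = -7 (I(D, W) = -6 - 1 = -7)
1**2*I(-35, 28) = 1**2*(-7) = 1*(-7) = -7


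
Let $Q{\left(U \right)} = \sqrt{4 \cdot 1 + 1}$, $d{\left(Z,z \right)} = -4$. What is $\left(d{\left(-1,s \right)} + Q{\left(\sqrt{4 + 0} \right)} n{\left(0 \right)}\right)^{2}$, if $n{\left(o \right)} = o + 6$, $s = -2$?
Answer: $196 - 48 \sqrt{5} \approx 88.669$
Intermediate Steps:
$n{\left(o \right)} = 6 + o$
$Q{\left(U \right)} = \sqrt{5}$ ($Q{\left(U \right)} = \sqrt{4 + 1} = \sqrt{5}$)
$\left(d{\left(-1,s \right)} + Q{\left(\sqrt{4 + 0} \right)} n{\left(0 \right)}\right)^{2} = \left(-4 + \sqrt{5} \left(6 + 0\right)\right)^{2} = \left(-4 + \sqrt{5} \cdot 6\right)^{2} = \left(-4 + 6 \sqrt{5}\right)^{2}$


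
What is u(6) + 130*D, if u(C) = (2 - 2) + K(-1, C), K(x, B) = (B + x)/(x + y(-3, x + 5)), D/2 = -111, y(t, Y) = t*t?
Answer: -230875/8 ≈ -28859.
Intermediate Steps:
y(t, Y) = t²
D = -222 (D = 2*(-111) = -222)
K(x, B) = (B + x)/(9 + x) (K(x, B) = (B + x)/(x + (-3)²) = (B + x)/(x + 9) = (B + x)/(9 + x))
u(C) = -⅛ + C/8 (u(C) = (2 - 2) + (C - 1)/(9 - 1) = 0 + (-1 + C)/8 = 0 + (-⅛ + C/8) = -⅛ + C/8)
u(6) + 130*D = (-⅛ + (⅛)*6) + 130*(-222) = (-⅛ + ¾) - 28860 = 5/8 - 28860 = -230875/8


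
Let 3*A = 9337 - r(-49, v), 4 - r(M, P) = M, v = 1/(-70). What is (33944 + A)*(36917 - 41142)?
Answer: -469465100/3 ≈ -1.5649e+8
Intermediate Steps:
v = -1/70 ≈ -0.014286
r(M, P) = 4 - M
A = 9284/3 (A = (9337 - (4 - 1*(-49)))/3 = (9337 - (4 + 49))/3 = (9337 - 1*53)/3 = (9337 - 53)/3 = (⅓)*9284 = 9284/3 ≈ 3094.7)
(33944 + A)*(36917 - 41142) = (33944 + 9284/3)*(36917 - 41142) = (111116/3)*(-4225) = -469465100/3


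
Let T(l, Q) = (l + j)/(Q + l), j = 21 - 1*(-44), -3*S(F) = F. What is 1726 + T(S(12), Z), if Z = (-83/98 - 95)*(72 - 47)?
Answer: 405978564/235217 ≈ 1726.0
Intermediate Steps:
S(F) = -F/3
Z = -234825/98 (Z = (-83*1/98 - 95)*25 = (-83/98 - 95)*25 = -9393/98*25 = -234825/98 ≈ -2396.2)
j = 65 (j = 21 + 44 = 65)
T(l, Q) = (65 + l)/(Q + l) (T(l, Q) = (l + 65)/(Q + l) = (65 + l)/(Q + l))
1726 + T(S(12), Z) = 1726 + (65 - ⅓*12)/(-234825/98 - ⅓*12) = 1726 + (65 - 4)/(-234825/98 - 4) = 1726 + 61/(-235217/98) = 1726 - 98/235217*61 = 1726 - 5978/235217 = 405978564/235217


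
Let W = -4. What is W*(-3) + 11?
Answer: 23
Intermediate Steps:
W*(-3) + 11 = -4*(-3) + 11 = 12 + 11 = 23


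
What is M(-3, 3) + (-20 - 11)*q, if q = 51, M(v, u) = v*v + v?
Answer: -1575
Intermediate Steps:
M(v, u) = v + v**2 (M(v, u) = v**2 + v = v + v**2)
M(-3, 3) + (-20 - 11)*q = -3*(1 - 3) + (-20 - 11)*51 = -3*(-2) - 31*51 = 6 - 1581 = -1575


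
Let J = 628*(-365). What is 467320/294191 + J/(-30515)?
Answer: 16338946164/1795447673 ≈ 9.1002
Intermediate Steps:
J = -229220
467320/294191 + J/(-30515) = 467320/294191 - 229220/(-30515) = 467320*(1/294191) - 229220*(-1/30515) = 467320/294191 + 45844/6103 = 16338946164/1795447673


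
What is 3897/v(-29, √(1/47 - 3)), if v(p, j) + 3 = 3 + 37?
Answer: 3897/37 ≈ 105.32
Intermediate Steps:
v(p, j) = 37 (v(p, j) = -3 + (3 + 37) = -3 + 40 = 37)
3897/v(-29, √(1/47 - 3)) = 3897/37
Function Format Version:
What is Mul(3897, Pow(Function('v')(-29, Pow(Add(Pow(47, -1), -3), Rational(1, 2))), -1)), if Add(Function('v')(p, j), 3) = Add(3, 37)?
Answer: Rational(3897, 37) ≈ 105.32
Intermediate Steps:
Function('v')(p, j) = 37 (Function('v')(p, j) = Add(-3, Add(3, 37)) = Add(-3, 40) = 37)
Mul(3897, Pow(Function('v')(-29, Pow(Add(Pow(47, -1), -3), Rational(1, 2))), -1)) = Mul(3897, Pow(37, -1)) = Mul(3897, Rational(1, 37)) = Rational(3897, 37)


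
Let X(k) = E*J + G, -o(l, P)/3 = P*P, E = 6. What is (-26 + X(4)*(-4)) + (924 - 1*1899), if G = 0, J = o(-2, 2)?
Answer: -713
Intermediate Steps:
o(l, P) = -3*P² (o(l, P) = -3*P*P = -3*P²)
J = -12 (J = -3*2² = -3*4 = -12)
X(k) = -72 (X(k) = 6*(-12) + 0 = -72 + 0 = -72)
(-26 + X(4)*(-4)) + (924 - 1*1899) = (-26 - 72*(-4)) + (924 - 1*1899) = (-26 + 288) + (924 - 1899) = 262 - 975 = -713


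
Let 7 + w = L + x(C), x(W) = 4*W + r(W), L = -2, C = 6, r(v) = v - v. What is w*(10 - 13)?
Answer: -45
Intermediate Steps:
r(v) = 0
x(W) = 4*W (x(W) = 4*W + 0 = 4*W)
w = 15 (w = -7 + (-2 + 4*6) = -7 + (-2 + 24) = -7 + 22 = 15)
w*(10 - 13) = 15*(10 - 13) = 15*(-3) = -45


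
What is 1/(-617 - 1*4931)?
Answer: -1/5548 ≈ -0.00018025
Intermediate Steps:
1/(-617 - 1*4931) = 1/(-617 - 4931) = 1/(-5548) = -1/5548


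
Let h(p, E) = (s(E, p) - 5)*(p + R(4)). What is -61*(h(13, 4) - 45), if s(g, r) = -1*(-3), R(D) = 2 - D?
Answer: 4087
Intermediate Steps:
s(g, r) = 3
h(p, E) = 4 - 2*p (h(p, E) = (3 - 5)*(p + (2 - 1*4)) = -2*(p + (2 - 4)) = -2*(p - 2) = -2*(-2 + p) = 4 - 2*p)
-61*(h(13, 4) - 45) = -61*((4 - 2*13) - 45) = -61*((4 - 26) - 45) = -61*(-22 - 45) = -61*(-67) = 4087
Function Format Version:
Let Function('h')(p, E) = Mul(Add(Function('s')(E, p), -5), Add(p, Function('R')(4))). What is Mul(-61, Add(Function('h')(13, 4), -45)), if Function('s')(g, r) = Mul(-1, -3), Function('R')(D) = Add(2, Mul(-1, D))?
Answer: 4087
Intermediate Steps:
Function('s')(g, r) = 3
Function('h')(p, E) = Add(4, Mul(-2, p)) (Function('h')(p, E) = Mul(Add(3, -5), Add(p, Add(2, Mul(-1, 4)))) = Mul(-2, Add(p, Add(2, -4))) = Mul(-2, Add(p, -2)) = Mul(-2, Add(-2, p)) = Add(4, Mul(-2, p)))
Mul(-61, Add(Function('h')(13, 4), -45)) = Mul(-61, Add(Add(4, Mul(-2, 13)), -45)) = Mul(-61, Add(Add(4, -26), -45)) = Mul(-61, Add(-22, -45)) = Mul(-61, -67) = 4087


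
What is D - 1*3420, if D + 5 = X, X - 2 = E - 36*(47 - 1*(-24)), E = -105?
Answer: -6084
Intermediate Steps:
X = -2659 (X = 2 + (-105 - 36*(47 - 1*(-24))) = 2 + (-105 - 36*(47 + 24)) = 2 + (-105 - 36*71) = 2 + (-105 - 2556) = 2 - 2661 = -2659)
D = -2664 (D = -5 - 2659 = -2664)
D - 1*3420 = -2664 - 1*3420 = -2664 - 3420 = -6084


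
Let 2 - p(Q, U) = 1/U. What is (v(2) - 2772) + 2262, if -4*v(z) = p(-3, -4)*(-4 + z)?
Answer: -4071/8 ≈ -508.88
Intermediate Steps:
p(Q, U) = 2 - 1/U
v(z) = 9/4 - 9*z/16 (v(z) = -(2 - 1/(-4))*(-4 + z)/4 = -(2 - 1*(-¼))*(-4 + z)/4 = -(2 + ¼)*(-4 + z)/4 = -9*(-4 + z)/16 = -(-9 + 9*z/4)/4 = 9/4 - 9*z/16)
(v(2) - 2772) + 2262 = ((9/4 - 9/16*2) - 2772) + 2262 = ((9/4 - 9/8) - 2772) + 2262 = (9/8 - 2772) + 2262 = -22167/8 + 2262 = -4071/8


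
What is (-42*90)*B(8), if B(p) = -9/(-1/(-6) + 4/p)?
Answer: 51030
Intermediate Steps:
B(p) = -9/(⅙ + 4/p) (B(p) = -9/(-1*(-⅙) + 4/p) = -9/(⅙ + 4/p))
(-42*90)*B(8) = (-42*90)*(-54*8/(24 + 8)) = -(-204120)*8/32 = -3780*(-27/2) = 51030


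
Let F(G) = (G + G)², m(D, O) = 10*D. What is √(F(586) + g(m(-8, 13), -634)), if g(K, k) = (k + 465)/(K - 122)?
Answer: √56047755674/202 ≈ 1172.0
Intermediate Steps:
F(G) = 4*G² (F(G) = (2*G)² = 4*G²)
g(K, k) = (465 + k)/(-122 + K)
√(F(586) + g(m(-8, 13), -634)) = √(4*586² + (465 - 634)/(-122 + 10*(-8))) = √(4*343396 - 169/(-122 - 80)) = √(1373584 - 169/(-202)) = √(1373584 - 1/202*(-169)) = √(1373584 + 169/202) = √(277464137/202) = √56047755674/202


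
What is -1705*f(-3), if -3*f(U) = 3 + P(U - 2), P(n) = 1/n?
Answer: 4774/3 ≈ 1591.3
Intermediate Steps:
P(n) = 1/n
f(U) = -1 - 1/(3*(-2 + U)) (f(U) = -(3 + 1/(U - 2))/3 = -(3 + 1/(-2 + U))/3 = -1 - 1/(3*(-2 + U)))
-1705*f(-3) = -1705*(5/3 - 1*(-3))/(-2 - 3) = -1705*(5/3 + 3)/(-5) = -(-341)*14/3 = -1705*(-14/15) = 4774/3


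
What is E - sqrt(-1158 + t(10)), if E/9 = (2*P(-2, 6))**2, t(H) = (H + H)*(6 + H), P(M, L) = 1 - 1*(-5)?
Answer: 1296 - I*sqrt(838) ≈ 1296.0 - 28.948*I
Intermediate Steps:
P(M, L) = 6 (P(M, L) = 1 + 5 = 6)
t(H) = 2*H*(6 + H) (t(H) = (2*H)*(6 + H) = 2*H*(6 + H))
E = 1296 (E = 9*(2*6)**2 = 9*12**2 = 9*144 = 1296)
E - sqrt(-1158 + t(10)) = 1296 - sqrt(-1158 + 2*10*(6 + 10)) = 1296 - sqrt(-1158 + 2*10*16) = 1296 - sqrt(-1158 + 320) = 1296 - sqrt(-838) = 1296 - I*sqrt(838)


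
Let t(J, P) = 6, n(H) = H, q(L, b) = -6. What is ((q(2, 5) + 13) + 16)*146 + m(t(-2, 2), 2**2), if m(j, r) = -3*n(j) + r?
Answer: 3344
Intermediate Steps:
m(j, r) = r - 3*j (m(j, r) = -3*j + r = r - 3*j)
((q(2, 5) + 13) + 16)*146 + m(t(-2, 2), 2**2) = ((-6 + 13) + 16)*146 + (2**2 - 3*6) = (7 + 16)*146 + (4 - 18) = 23*146 - 14 = 3358 - 14 = 3344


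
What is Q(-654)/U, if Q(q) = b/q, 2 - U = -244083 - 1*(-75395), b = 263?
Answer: -263/110323260 ≈ -2.3839e-6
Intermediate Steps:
U = 168690 (U = 2 - (-244083 - 1*(-75395)) = 2 - (-244083 + 75395) = 2 - 1*(-168688) = 2 + 168688 = 168690)
Q(q) = 263/q
Q(-654)/U = (263/(-654))/168690 = (263*(-1/654))*(1/168690) = -263/654*1/168690 = -263/110323260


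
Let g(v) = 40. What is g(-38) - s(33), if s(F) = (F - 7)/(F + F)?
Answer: 1307/33 ≈ 39.606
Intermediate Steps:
s(F) = (-7 + F)/(2*F) (s(F) = (-7 + F)/((2*F)) = (-7 + F)*(1/(2*F)) = (-7 + F)/(2*F))
g(-38) - s(33) = 40 - (-7 + 33)/(2*33) = 40 - 26/(2*33) = 40 - 1*13/33 = 40 - 13/33 = 1307/33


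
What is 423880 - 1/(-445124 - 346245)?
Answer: 335445491721/791369 ≈ 4.2388e+5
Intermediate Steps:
423880 - 1/(-445124 - 346245) = 423880 - 1/(-791369) = 423880 - 1*(-1/791369) = 423880 + 1/791369 = 335445491721/791369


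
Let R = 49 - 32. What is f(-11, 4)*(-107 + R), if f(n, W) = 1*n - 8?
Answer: 1710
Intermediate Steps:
f(n, W) = -8 + n (f(n, W) = n - 8 = -8 + n)
R = 17
f(-11, 4)*(-107 + R) = (-8 - 11)*(-107 + 17) = -19*(-90) = 1710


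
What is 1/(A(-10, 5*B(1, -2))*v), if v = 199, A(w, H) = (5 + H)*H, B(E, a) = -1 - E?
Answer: 1/9950 ≈ 0.00010050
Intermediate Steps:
A(w, H) = H*(5 + H)
1/(A(-10, 5*B(1, -2))*v) = 1/(((5*(-1 - 1*1))*(5 + 5*(-1 - 1*1)))*199) = 1/(((5*(-1 - 1))*(5 + 5*(-1 - 1)))*199) = 1/(((5*(-2))*(5 + 5*(-2)))*199) = 1/(-10*(5 - 10)*199) = 1/(-10*(-5)*199) = 1/(50*199) = 1/9950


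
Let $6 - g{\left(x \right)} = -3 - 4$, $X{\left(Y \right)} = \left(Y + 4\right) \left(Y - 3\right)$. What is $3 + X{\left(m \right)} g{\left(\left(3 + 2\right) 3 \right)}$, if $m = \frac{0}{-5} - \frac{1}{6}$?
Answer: $- \frac{5573}{36} \approx -154.81$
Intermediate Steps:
$m = - \frac{1}{6}$ ($m = 0 \left(- \frac{1}{5}\right) - \frac{1}{6} = 0 - \frac{1}{6} = - \frac{1}{6} \approx -0.16667$)
$X{\left(Y \right)} = \left(-3 + Y\right) \left(4 + Y\right)$ ($X{\left(Y \right)} = \left(4 + Y\right) \left(-3 + Y\right) = \left(-3 + Y\right) \left(4 + Y\right)$)
$g{\left(x \right)} = 13$ ($g{\left(x \right)} = 6 - \left(-3 - 4\right) = 6 - -7 = 6 + 7 = 13$)
$3 + X{\left(m \right)} g{\left(\left(3 + 2\right) 3 \right)} = 3 + \left(-12 - \frac{1}{6} + \left(- \frac{1}{6}\right)^{2}\right) 13 = 3 + \left(-12 - \frac{1}{6} + \frac{1}{36}\right) 13 = 3 - \frac{5681}{36} = - \frac{5573}{36}$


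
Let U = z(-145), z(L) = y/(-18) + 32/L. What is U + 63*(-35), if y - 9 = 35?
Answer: -2881003/1305 ≈ -2207.7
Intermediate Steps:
y = 44 (y = 9 + 35 = 44)
z(L) = -22/9 + 32/L (z(L) = 44/(-18) + 32/L = 44*(-1/18) + 32/L = -22/9 + 32/L)
U = -3478/1305 (U = -22/9 + 32/(-145) = -22/9 + 32*(-1/145) = -22/9 - 32/145 = -3478/1305 ≈ -2.6651)
U + 63*(-35) = -3478/1305 + 63*(-35) = -3478/1305 - 2205 = -2881003/1305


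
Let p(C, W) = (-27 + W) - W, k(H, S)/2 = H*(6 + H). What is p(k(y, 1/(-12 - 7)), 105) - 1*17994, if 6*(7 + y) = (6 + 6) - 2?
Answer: -18021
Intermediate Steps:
y = -16/3 (y = -7 + ((6 + 6) - 2)/6 = -7 + (12 - 2)/6 = -7 + (⅙)*10 = -7 + 5/3 = -16/3 ≈ -5.3333)
k(H, S) = 2*H*(6 + H) (k(H, S) = 2*(H*(6 + H)) = 2*H*(6 + H))
p(C, W) = -27
p(k(y, 1/(-12 - 7)), 105) - 1*17994 = -27 - 1*17994 = -27 - 17994 = -18021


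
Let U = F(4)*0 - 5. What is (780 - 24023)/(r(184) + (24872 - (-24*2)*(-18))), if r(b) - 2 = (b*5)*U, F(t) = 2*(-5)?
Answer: -23243/19410 ≈ -1.1975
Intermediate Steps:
F(t) = -10
U = -5 (U = -10*0 - 5 = 0 - 5 = -5)
r(b) = 2 - 25*b (r(b) = 2 + (b*5)*(-5) = 2 + (5*b)*(-5) = 2 - 25*b)
(780 - 24023)/(r(184) + (24872 - (-24*2)*(-18))) = (780 - 24023)/((2 - 25*184) + (24872 - (-24*2)*(-18))) = -23243/((2 - 4600) + (24872 - (-48)*(-18))) = -23243/(-4598 + (24872 - 1*864)) = -23243/(-4598 + (24872 - 864)) = -23243/(-4598 + 24008) = -23243/19410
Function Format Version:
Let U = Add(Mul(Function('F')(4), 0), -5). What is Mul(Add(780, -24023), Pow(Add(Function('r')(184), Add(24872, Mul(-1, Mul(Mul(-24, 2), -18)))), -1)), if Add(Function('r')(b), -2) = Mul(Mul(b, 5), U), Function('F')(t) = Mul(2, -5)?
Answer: Rational(-23243, 19410) ≈ -1.1975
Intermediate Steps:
Function('F')(t) = -10
U = -5 (U = Add(Mul(-10, 0), -5) = Add(0, -5) = -5)
Function('r')(b) = Add(2, Mul(-25, b)) (Function('r')(b) = Add(2, Mul(Mul(b, 5), -5)) = Add(2, Mul(Mul(5, b), -5)) = Add(2, Mul(-25, b)))
Mul(Add(780, -24023), Pow(Add(Function('r')(184), Add(24872, Mul(-1, Mul(Mul(-24, 2), -18)))), -1)) = Mul(Add(780, -24023), Pow(Add(Add(2, Mul(-25, 184)), Add(24872, Mul(-1, Mul(Mul(-24, 2), -18)))), -1)) = Mul(-23243, Pow(Add(Add(2, -4600), Add(24872, Mul(-1, Mul(-48, -18)))), -1)) = Mul(-23243, Pow(Add(-4598, Add(24872, Mul(-1, 864))), -1)) = Mul(-23243, Pow(Add(-4598, Add(24872, -864)), -1)) = Mul(-23243, Pow(Add(-4598, 24008), -1)) = Mul(-23243, Pow(19410, -1)) = Mul(-23243, Rational(1, 19410)) = Rational(-23243, 19410)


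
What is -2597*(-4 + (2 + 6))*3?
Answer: -31164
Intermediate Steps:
-2597*(-4 + (2 + 6))*3 = -2597*(-4 + 8)*3 = -10388*3 = -2597*12 = -31164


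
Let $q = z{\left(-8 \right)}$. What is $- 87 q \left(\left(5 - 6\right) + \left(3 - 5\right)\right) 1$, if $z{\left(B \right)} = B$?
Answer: $-2088$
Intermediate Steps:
$q = -8$
$- 87 q \left(\left(5 - 6\right) + \left(3 - 5\right)\right) 1 = \left(-87\right) \left(-8\right) \left(\left(5 - 6\right) + \left(3 - 5\right)\right) 1 = 696 \left(\left(5 - 6\right) + \left(3 - 5\right)\right) 1 = 696 \left(-1 - 2\right) 1 = 696 \left(\left(-3\right) 1\right) = 696 \left(-3\right) = -2088$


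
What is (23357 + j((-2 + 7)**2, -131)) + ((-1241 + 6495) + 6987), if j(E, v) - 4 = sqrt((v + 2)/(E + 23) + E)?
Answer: 35602 + sqrt(357)/4 ≈ 35607.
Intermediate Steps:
j(E, v) = 4 + sqrt(E + (2 + v)/(23 + E)) (j(E, v) = 4 + sqrt((v + 2)/(E + 23) + E) = 4 + sqrt((2 + v)/(23 + E) + E) = 4 + sqrt(E + (2 + v)/(23 + E)))
(23357 + j((-2 + 7)**2, -131)) + ((-1241 + 6495) + 6987) = (23357 + (4 + sqrt((2 - 131 + (-2 + 7)**2*(23 + (-2 + 7)**2))/(23 + (-2 + 7)**2)))) + ((-1241 + 6495) + 6987) = (23357 + (4 + sqrt((2 - 131 + 5**2*(23 + 5**2))/(23 + 5**2)))) + (5254 + 6987) = (23357 + (4 + sqrt((2 - 131 + 25*(23 + 25))/(23 + 25)))) + 12241 = (23357 + (4 + sqrt((2 - 131 + 25*48)/48))) + 12241 = (23357 + (4 + sqrt((2 - 131 + 1200)/48))) + 12241 = (23357 + (4 + sqrt((1/48)*1071))) + 12241 = (23357 + (4 + sqrt(357/16))) + 12241 = (23357 + (4 + sqrt(357)/4)) + 12241 = (23361 + sqrt(357)/4) + 12241 = 35602 + sqrt(357)/4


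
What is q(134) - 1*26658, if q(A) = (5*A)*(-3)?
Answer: -28668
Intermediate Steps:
q(A) = -15*A
q(134) - 1*26658 = -15*134 - 1*26658 = -2010 - 26658 = -28668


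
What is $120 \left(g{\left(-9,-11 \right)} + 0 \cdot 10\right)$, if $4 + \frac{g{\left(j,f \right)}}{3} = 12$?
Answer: $2880$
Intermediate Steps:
$g{\left(j,f \right)} = 24$ ($g{\left(j,f \right)} = -12 + 3 \cdot 12 = -12 + 36 = 24$)
$120 \left(g{\left(-9,-11 \right)} + 0 \cdot 10\right) = 120 \left(24 + 0 \cdot 10\right) = 120 \left(24 + 0\right) = 120 \cdot 24 = 2880$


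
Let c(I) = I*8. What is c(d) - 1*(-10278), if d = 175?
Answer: 11678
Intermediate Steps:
c(I) = 8*I
c(d) - 1*(-10278) = 8*175 - 1*(-10278) = 1400 + 10278 = 11678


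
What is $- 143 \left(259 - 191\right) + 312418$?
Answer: $302694$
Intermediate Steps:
$- 143 \left(259 - 191\right) + 312418 = \left(-143\right) 68 + 312418 = -9724 + 312418 = 302694$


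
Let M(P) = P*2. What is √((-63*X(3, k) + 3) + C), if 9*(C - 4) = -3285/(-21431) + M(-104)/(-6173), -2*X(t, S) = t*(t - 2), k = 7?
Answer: √63963887837678858882/793761378 ≈ 10.076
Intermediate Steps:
X(t, S) = -t*(-2 + t)/2 (X(t, S) = -t*(t - 2)/2 = -t*(-2 + t)/2)
M(P) = 2*P
C = 4787304221/1190642067 (C = 4 + (-3285/(-21431) + (2*(-104))/(-6173))/9 = 4 + (-3285*(-1/21431) - 208*(-1/6173))/9 = 4 + (3285/21431 + 208/6173)/9 = 4 + (⅑)*(24735953/132293563) = 4 + 24735953/1190642067 = 4787304221/1190642067 ≈ 4.0208)
√((-63*X(3, k) + 3) + C) = √((-63*3*(2 - 1*3)/2 + 3) + 4787304221/1190642067) = √((-63*3*(2 - 3)/2 + 3) + 4787304221/1190642067) = √((-63*3*(-1)/2 + 3) + 4787304221/1190642067) = √((-63*(-3/2) + 3) + 4787304221/1190642067) = √((189/2 + 3) + 4787304221/1190642067) = √(195/2 + 4787304221/1190642067) = √(241749811507/2381284134) = √63963887837678858882/793761378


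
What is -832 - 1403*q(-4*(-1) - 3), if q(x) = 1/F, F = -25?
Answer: -19397/25 ≈ -775.88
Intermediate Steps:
q(x) = -1/25 (q(x) = 1/(-25) = -1/25)
-832 - 1403*q(-4*(-1) - 3) = -832 - 1403*(-1/25) = -832 + 1403/25 = -19397/25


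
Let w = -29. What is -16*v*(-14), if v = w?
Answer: -6496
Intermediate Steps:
v = -29
-16*v*(-14) = -16*(-29)*(-14) = 464*(-14) = -6496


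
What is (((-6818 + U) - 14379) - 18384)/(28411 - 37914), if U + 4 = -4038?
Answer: 43623/9503 ≈ 4.5904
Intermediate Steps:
U = -4042 (U = -4 - 4038 = -4042)
(((-6818 + U) - 14379) - 18384)/(28411 - 37914) = (((-6818 - 4042) - 14379) - 18384)/(28411 - 37914) = ((-10860 - 14379) - 18384)/(-9503) = (-25239 - 18384)*(-1/9503) = -43623*(-1/9503) = 43623/9503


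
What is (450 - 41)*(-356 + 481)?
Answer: 51125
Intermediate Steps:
(450 - 41)*(-356 + 481) = 409*125 = 51125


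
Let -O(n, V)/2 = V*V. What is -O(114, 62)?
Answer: 7688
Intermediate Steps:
O(n, V) = -2*V**2 (O(n, V) = -2*V*V = -2*V**2)
-O(114, 62) = -(-2)*62**2 = -(-2)*3844 = -1*(-7688) = 7688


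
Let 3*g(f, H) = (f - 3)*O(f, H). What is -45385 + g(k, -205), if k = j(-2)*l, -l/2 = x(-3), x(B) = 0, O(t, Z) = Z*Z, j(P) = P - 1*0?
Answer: -87410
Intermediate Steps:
j(P) = P (j(P) = P + 0 = P)
O(t, Z) = Z²
l = 0 (l = -2*0 = 0)
k = 0 (k = -2*0 = 0)
g(f, H) = H²*(-3 + f)/3 (g(f, H) = ((f - 3)*H²)/3 = ((-3 + f)*H²)/3 = (H²*(-3 + f))/3 = H²*(-3 + f)/3)
-45385 + g(k, -205) = -45385 + (⅓)*(-205)²*(-3 + 0) = -45385 + (⅓)*42025*(-3) = -45385 - 42025 = -87410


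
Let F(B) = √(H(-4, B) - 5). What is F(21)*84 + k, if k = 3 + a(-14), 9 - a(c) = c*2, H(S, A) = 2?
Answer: 40 + 84*I*√3 ≈ 40.0 + 145.49*I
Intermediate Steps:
F(B) = I*√3 (F(B) = √(2 - 5) = √(-3) = I*√3)
a(c) = 9 - 2*c (a(c) = 9 - c*2 = 9 - 2*c)
k = 40 (k = 3 + (9 - 2*(-14)) = 3 + (9 + 28) = 3 + 37 = 40)
F(21)*84 + k = (I*√3)*84 + 40 = 84*I*√3 + 40 = 40 + 84*I*√3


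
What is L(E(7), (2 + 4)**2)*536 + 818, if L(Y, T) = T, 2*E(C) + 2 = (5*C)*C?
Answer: 20114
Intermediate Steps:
E(C) = -1 + 5*C**2/2 (E(C) = -1 + ((5*C)*C)/2 = -1 + (5*C**2)/2 = -1 + 5*C**2/2)
L(E(7), (2 + 4)**2)*536 + 818 = (2 + 4)**2*536 + 818 = 6**2*536 + 818 = 36*536 + 818 = 19296 + 818 = 20114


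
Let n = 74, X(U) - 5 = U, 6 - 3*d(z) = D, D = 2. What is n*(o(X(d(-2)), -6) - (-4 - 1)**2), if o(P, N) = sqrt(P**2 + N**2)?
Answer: -1850 + 74*sqrt(685)/3 ≈ -1204.4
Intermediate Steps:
d(z) = 4/3 (d(z) = 2 - 1/3*2 = 2 - 2/3 = 4/3)
X(U) = 5 + U
o(P, N) = sqrt(N**2 + P**2)
n*(o(X(d(-2)), -6) - (-4 - 1)**2) = 74*(sqrt((-6)**2 + (5 + 4/3)**2) - (-4 - 1)**2) = 74*(sqrt(36 + (19/3)**2) - 1*(-5)**2) = 74*(sqrt(36 + 361/9) - 1*25) = 74*(sqrt(685/9) - 25) = 74*(sqrt(685)/3 - 25) = 74*(-25 + sqrt(685)/3) = -1850 + 74*sqrt(685)/3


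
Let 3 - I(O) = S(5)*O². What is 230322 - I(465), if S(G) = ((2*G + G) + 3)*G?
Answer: 19690569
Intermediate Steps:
S(G) = G*(3 + 3*G) (S(G) = (3*G + 3)*G = (3 + 3*G)*G = G*(3 + 3*G))
I(O) = 3 - 90*O² (I(O) = 3 - 3*5*(1 + 5)*O² = 3 - 3*5*6*O² = 3 - 90*O²)
230322 - I(465) = 230322 - (3 - 90*465²) = 230322 - (3 - 90*216225) = 230322 - (3 - 19460250) = 230322 - 1*(-19460247) = 230322 + 19460247 = 19690569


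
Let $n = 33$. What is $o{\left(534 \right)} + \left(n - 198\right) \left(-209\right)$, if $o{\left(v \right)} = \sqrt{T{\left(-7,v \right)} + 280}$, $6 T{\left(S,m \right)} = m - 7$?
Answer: $34485 + \frac{\sqrt{13242}}{6} \approx 34504.0$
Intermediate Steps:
$T{\left(S,m \right)} = - \frac{7}{6} + \frac{m}{6}$ ($T{\left(S,m \right)} = \frac{m - 7}{6} = \frac{-7 + m}{6} = - \frac{7}{6} + \frac{m}{6}$)
$o{\left(v \right)} = \sqrt{\frac{1673}{6} + \frac{v}{6}}$ ($o{\left(v \right)} = \sqrt{\left(- \frac{7}{6} + \frac{v}{6}\right) + 280} = \sqrt{\frac{1673}{6} + \frac{v}{6}}$)
$o{\left(534 \right)} + \left(n - 198\right) \left(-209\right) = \frac{\sqrt{10038 + 6 \cdot 534}}{6} + \left(33 - 198\right) \left(-209\right) = \frac{\sqrt{10038 + 3204}}{6} - -34485 = \frac{\sqrt{13242}}{6} + 34485 = 34485 + \frac{\sqrt{13242}}{6}$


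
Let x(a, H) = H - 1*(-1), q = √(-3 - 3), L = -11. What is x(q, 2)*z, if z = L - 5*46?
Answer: -723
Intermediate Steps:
q = I*√6 (q = √(-6) = I*√6 ≈ 2.4495*I)
x(a, H) = 1 + H (x(a, H) = H + 1 = 1 + H)
z = -241 (z = -11 - 5*46 = -11 - 1*230 = -11 - 230 = -241)
x(q, 2)*z = (1 + 2)*(-241) = 3*(-241) = -723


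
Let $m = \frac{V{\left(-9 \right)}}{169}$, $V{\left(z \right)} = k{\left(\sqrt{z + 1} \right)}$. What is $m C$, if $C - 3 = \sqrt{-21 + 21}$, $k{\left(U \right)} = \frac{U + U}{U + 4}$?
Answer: $\frac{6 \sqrt{2}}{169 \left(\sqrt{2} - 2 i\right)} \approx 0.011834 + 0.016736 i$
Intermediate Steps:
$k{\left(U \right)} = \frac{2 U}{4 + U}$
$C = 3$ ($C = 3 + \sqrt{-21 + 21} = 3 + \sqrt{0} = 3 + 0 = 3$)
$V{\left(z \right)} = \frac{2 \sqrt{1 + z}}{4 + \sqrt{1 + z}}$ ($V{\left(z \right)} = \frac{2 \sqrt{z + 1}}{4 + \sqrt{z + 1}} = \frac{2 \sqrt{1 + z}}{4 + \sqrt{1 + z}}$)
$m = \frac{4 i \sqrt{2}}{169 \left(4 + 2 i \sqrt{2}\right)}$ ($m = \frac{2 \sqrt{1 - 9} \frac{1}{4 + \sqrt{1 - 9}}}{169} = \frac{2 \sqrt{-8}}{4 + \sqrt{-8}} \cdot \frac{1}{169} = \frac{2 \cdot 2 i \sqrt{2}}{4 + 2 i \sqrt{2}} \cdot \frac{1}{169} = \frac{4 i \sqrt{2}}{4 + 2 i \sqrt{2}} \cdot \frac{1}{169} = \frac{4 i \sqrt{2}}{169 \left(4 + 2 i \sqrt{2}\right)} \approx 0.0039448 + 0.0055787 i$)
$m C = \frac{2 \sqrt{2}}{169 \left(\sqrt{2} - 2 i\right)} 3 = \frac{6 \sqrt{2}}{169 \left(\sqrt{2} - 2 i\right)}$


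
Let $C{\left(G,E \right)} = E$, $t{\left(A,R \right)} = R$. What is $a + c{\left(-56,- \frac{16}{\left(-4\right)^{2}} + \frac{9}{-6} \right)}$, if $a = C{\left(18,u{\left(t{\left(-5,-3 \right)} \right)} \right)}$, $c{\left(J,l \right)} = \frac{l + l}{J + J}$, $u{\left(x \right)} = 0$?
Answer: $\frac{5}{112} \approx 0.044643$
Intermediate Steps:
$c{\left(J,l \right)} = \frac{l}{J}$ ($c{\left(J,l \right)} = \frac{2 l}{2 J} = 2 l \frac{1}{2 J} = \frac{l}{J}$)
$a = 0$
$a + c{\left(-56,- \frac{16}{\left(-4\right)^{2}} + \frac{9}{-6} \right)} = 0 + \frac{- \frac{16}{\left(-4\right)^{2}} + \frac{9}{-6}}{-56} = 0 + \left(- \frac{16}{16} + 9 \left(- \frac{1}{6}\right)\right) \left(- \frac{1}{56}\right) = 0 + \left(\left(-16\right) \frac{1}{16} - \frac{3}{2}\right) \left(- \frac{1}{56}\right) = 0 + \left(-1 - \frac{3}{2}\right) \left(- \frac{1}{56}\right) = 0 - - \frac{5}{112} = 0 + \frac{5}{112} = \frac{5}{112}$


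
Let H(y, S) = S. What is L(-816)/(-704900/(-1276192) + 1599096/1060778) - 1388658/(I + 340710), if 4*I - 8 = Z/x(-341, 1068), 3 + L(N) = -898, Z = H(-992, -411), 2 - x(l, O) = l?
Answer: -3786088948119880340480/8575660650052595923 ≈ -441.49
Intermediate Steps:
x(l, O) = 2 - l
Z = -411
L(N) = -901 (L(N) = -3 - 898 = -901)
I = 2333/1372 (I = 2 + (-411/(2 - 1*(-341)))/4 = 2 + (-411/(2 + 341))/4 = 2 + (-411/343)/4 = 2 + (-411*1/343)/4 = 2 + (1/4)*(-411/343) = 2 - 411/1372 = 2333/1372 ≈ 1.7004)
L(-816)/(-704900/(-1276192) + 1599096/1060778) - 1388658/(I + 340710) = -901/(-704900/(-1276192) + 1599096/1060778) - 1388658/(2333/1372 + 340710) = -901/(-704900*(-1/1276192) + 1599096*(1/1060778)) - 1388658/467456453/1372 = -901/(9275/16792 + 799548/530389) - 1388658*1372/467456453 = -901/18345367991/8906292088 - 1905238776/467456453 = -901*8906292088/18345367991 - 1905238776/467456453 = -8024569171288/18345367991 - 1905238776/467456453 = -3786088948119880340480/8575660650052595923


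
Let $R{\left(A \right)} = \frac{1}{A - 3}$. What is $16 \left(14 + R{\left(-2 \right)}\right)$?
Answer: $\frac{1104}{5} \approx 220.8$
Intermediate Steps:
$R{\left(A \right)} = \frac{1}{-3 + A}$
$16 \left(14 + R{\left(-2 \right)}\right) = 16 \left(14 + \frac{1}{-3 - 2}\right) = 16 \left(14 + \frac{1}{-5}\right) = 16 \left(14 - \frac{1}{5}\right) = 16 \cdot \frac{69}{5} = \frac{1104}{5}$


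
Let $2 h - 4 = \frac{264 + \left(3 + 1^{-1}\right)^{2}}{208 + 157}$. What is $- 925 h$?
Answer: $- \frac{160950}{73} \approx -2204.8$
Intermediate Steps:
$h = \frac{174}{73}$ ($h = 2 + \frac{\left(264 + \left(3 + 1^{-1}\right)^{2}\right) \frac{1}{208 + 157}}{2} = 2 + \frac{\left(264 + \left(3 + 1\right)^{2}\right) \frac{1}{365}}{2} = 2 + \frac{\left(264 + 4^{2}\right) \frac{1}{365}}{2} = 2 + \frac{\left(264 + 16\right) \frac{1}{365}}{2} = 2 + \frac{280 \cdot \frac{1}{365}}{2} = 2 + \frac{1}{2} \cdot \frac{56}{73} = 2 + \frac{28}{73} = \frac{174}{73} \approx 2.3836$)
$- 925 h = \left(-925\right) \frac{174}{73} = - \frac{160950}{73}$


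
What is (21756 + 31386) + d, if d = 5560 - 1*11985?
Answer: 46717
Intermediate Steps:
d = -6425 (d = 5560 - 11985 = -6425)
(21756 + 31386) + d = (21756 + 31386) - 6425 = 53142 - 6425 = 46717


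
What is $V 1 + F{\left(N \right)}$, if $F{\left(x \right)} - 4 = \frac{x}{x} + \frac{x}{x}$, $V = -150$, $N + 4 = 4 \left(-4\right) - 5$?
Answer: $-144$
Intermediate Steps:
$N = -25$ ($N = -4 + \left(4 \left(-4\right) - 5\right) = -4 - 21 = -25$)
$F{\left(x \right)} = 6$ ($F{\left(x \right)} = 4 + \left(\frac{x}{x} + \frac{x}{x}\right) = 4 + \left(1 + 1\right) = 4 + 2 = 6$)
$V 1 + F{\left(N \right)} = \left(-150\right) 1 + 6 = -150 + 6 = -144$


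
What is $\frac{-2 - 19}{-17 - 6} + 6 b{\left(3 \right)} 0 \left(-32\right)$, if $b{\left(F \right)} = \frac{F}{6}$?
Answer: $\frac{21}{23} \approx 0.91304$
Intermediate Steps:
$b{\left(F \right)} = \frac{F}{6}$ ($b{\left(F \right)} = F \frac{1}{6} = \frac{F}{6}$)
$\frac{-2 - 19}{-17 - 6} + 6 b{\left(3 \right)} 0 \left(-32\right) = \frac{-2 - 19}{-17 - 6} + 6 \cdot \frac{1}{6} \cdot 3 \cdot 0 \left(-32\right) = - \frac{21}{-23} + 6 \cdot \frac{1}{2} \cdot 0 \left(-32\right) = \left(-21\right) \left(- \frac{1}{23}\right) + 3 \cdot 0 \left(-32\right) = \frac{21}{23} + 0 \left(-32\right) = \frac{21}{23} + 0 = \frac{21}{23}$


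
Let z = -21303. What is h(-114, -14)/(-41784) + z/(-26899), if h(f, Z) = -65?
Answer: 891872987/1123947816 ≈ 0.79352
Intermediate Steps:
h(-114, -14)/(-41784) + z/(-26899) = -65/(-41784) - 21303/(-26899) = -65*(-1/41784) - 21303*(-1/26899) = 65/41784 + 21303/26899 = 891872987/1123947816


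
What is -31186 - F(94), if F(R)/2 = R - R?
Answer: -31186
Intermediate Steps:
F(R) = 0 (F(R) = 2*(R - R) = 2*0 = 0)
-31186 - F(94) = -31186 - 1*0 = -31186 + 0 = -31186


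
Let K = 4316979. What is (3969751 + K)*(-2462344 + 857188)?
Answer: -13301494379880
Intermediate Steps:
(3969751 + K)*(-2462344 + 857188) = (3969751 + 4316979)*(-2462344 + 857188) = 8286730*(-1605156) = -13301494379880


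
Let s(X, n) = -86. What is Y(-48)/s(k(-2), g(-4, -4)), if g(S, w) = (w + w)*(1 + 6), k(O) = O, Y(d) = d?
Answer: 24/43 ≈ 0.55814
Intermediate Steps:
g(S, w) = 14*w (g(S, w) = (2*w)*7 = 14*w)
Y(-48)/s(k(-2), g(-4, -4)) = -48/(-86) = -48*(-1/86) = 24/43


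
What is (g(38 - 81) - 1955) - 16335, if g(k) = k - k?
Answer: -18290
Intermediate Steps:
g(k) = 0
(g(38 - 81) - 1955) - 16335 = (0 - 1955) - 16335 = -1955 - 16335 = -18290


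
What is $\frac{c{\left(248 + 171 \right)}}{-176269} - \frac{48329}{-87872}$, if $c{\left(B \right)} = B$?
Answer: $\frac{8482086133}{15489109568} \approx 0.54762$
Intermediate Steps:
$\frac{c{\left(248 + 171 \right)}}{-176269} - \frac{48329}{-87872} = \frac{248 + 171}{-176269} - \frac{48329}{-87872} = 419 \left(- \frac{1}{176269}\right) - - \frac{48329}{87872} = - \frac{419}{176269} + \frac{48329}{87872} = \frac{8482086133}{15489109568}$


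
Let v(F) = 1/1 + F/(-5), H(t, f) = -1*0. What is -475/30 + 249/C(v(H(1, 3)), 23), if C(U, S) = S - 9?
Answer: 41/21 ≈ 1.9524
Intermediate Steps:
H(t, f) = 0
v(F) = 1 - F/5 (v(F) = 1*1 + F*(-⅕) = 1 - F/5)
C(U, S) = -9 + S
-475/30 + 249/C(v(H(1, 3)), 23) = -475/30 + 249/(-9 + 23) = -475*1/30 + 249/14 = -95/6 + 249*(1/14) = -95/6 + 249/14 = 41/21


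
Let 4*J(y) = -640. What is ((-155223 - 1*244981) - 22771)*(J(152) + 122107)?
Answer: -51580532325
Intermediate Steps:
J(y) = -160 (J(y) = (1/4)*(-640) = -160)
((-155223 - 1*244981) - 22771)*(J(152) + 122107) = ((-155223 - 1*244981) - 22771)*(-160 + 122107) = ((-155223 - 244981) - 22771)*121947 = (-400204 - 22771)*121947 = -422975*121947 = -51580532325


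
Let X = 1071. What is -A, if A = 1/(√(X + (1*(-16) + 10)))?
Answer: -√1065/1065 ≈ -0.030643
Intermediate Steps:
A = √1065/1065 (A = 1/(√(1071 + (1*(-16) + 10))) = 1/(√(1071 + (-16 + 10))) = 1/(√(1071 - 6)) = 1/(√1065) = √1065/1065 ≈ 0.030643)
-A = -√1065/1065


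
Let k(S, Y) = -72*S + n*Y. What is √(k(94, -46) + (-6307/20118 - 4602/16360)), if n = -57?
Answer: I*√143235856922777355/5877330 ≈ 64.394*I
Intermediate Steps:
k(S, Y) = -72*S - 57*Y
√(k(94, -46) + (-6307/20118 - 4602/16360)) = √((-72*94 - 57*(-46)) + (-6307/20118 - 4602/16360)) = √((-6768 + 2622) + (-6307*1/20118 - 4602*1/16360)) = √(-4146 + (-901/2874 - 2301/8180)) = √(-4146 - 6991627/11754660) = √(-48741811987/11754660) = I*√143235856922777355/5877330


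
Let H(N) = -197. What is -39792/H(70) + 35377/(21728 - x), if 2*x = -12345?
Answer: 2234371930/10992797 ≈ 203.26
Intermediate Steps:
x = -12345/2 (x = (1/2)*(-12345) = -12345/2 ≈ -6172.5)
-39792/H(70) + 35377/(21728 - x) = -39792/(-197) + 35377/(21728 - 1*(-12345/2)) = -39792*(-1/197) + 35377/(21728 + 12345/2) = 39792/197 + 35377/(55801/2) = 39792/197 + 35377*(2/55801) = 39792/197 + 70754/55801 = 2234371930/10992797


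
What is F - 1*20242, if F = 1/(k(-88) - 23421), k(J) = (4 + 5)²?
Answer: -472448281/23340 ≈ -20242.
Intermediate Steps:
k(J) = 81 (k(J) = 9² = 81)
F = -1/23340 (F = 1/(81 - 23421) = 1/(-23340) = -1/23340 ≈ -4.2845e-5)
F - 1*20242 = -1/23340 - 1*20242 = -1/23340 - 20242 = -472448281/23340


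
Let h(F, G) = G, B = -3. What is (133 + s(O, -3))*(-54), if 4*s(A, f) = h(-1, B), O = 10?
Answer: -14283/2 ≈ -7141.5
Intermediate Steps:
s(A, f) = -¾ (s(A, f) = (¼)*(-3) = -¾)
(133 + s(O, -3))*(-54) = (133 - ¾)*(-54) = (529/4)*(-54) = -14283/2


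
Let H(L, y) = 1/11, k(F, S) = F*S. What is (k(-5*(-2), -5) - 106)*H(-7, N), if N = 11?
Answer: -156/11 ≈ -14.182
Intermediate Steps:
H(L, y) = 1/11
(k(-5*(-2), -5) - 106)*H(-7, N) = (-5*(-2)*(-5) - 106)*(1/11) = (10*(-5) - 106)*(1/11) = (-50 - 106)*(1/11) = -156*1/11 = -156/11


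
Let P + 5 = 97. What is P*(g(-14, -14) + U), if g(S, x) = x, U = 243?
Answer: 21068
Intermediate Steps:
P = 92 (P = -5 + 97 = 92)
P*(g(-14, -14) + U) = 92*(-14 + 243) = 92*229 = 21068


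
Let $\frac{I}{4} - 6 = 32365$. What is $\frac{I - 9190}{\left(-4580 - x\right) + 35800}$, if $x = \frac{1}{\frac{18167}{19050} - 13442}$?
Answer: $\frac{15400755614151}{3996970683655} \approx 3.8531$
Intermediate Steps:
$I = 129484$ ($I = 24 + 4 \cdot 32365 = 24 + 129460 = 129484$)
$x = - \frac{19050}{256051933}$ ($x = \frac{1}{18167 \cdot \frac{1}{19050} - 13442} = \frac{1}{\frac{18167}{19050} - 13442} = \frac{1}{- \frac{256051933}{19050}} = - \frac{19050}{256051933} \approx -7.4399 \cdot 10^{-5}$)
$\frac{I - 9190}{\left(-4580 - x\right) + 35800} = \frac{129484 - 9190}{\left(-4580 - - \frac{19050}{256051933}\right) + 35800} = \frac{120294}{\left(-4580 + \frac{19050}{256051933}\right) + 35800} = \frac{120294}{- \frac{1172717834090}{256051933} + 35800} = \frac{120294}{\frac{7993941367310}{256051933}} = 120294 \cdot \frac{256051933}{7993941367310} = \frac{15400755614151}{3996970683655}$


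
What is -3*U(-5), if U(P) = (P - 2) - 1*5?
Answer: 36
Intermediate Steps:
U(P) = -7 + P (U(P) = (-2 + P) - 5 = -7 + P)
-3*U(-5) = -3*(-7 - 5) = -3*(-12) = 36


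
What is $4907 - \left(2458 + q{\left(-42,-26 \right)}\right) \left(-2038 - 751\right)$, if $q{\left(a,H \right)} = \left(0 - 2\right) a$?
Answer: $7094545$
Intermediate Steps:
$q{\left(a,H \right)} = - 2 a$
$4907 - \left(2458 + q{\left(-42,-26 \right)}\right) \left(-2038 - 751\right) = 4907 - \left(2458 - -84\right) \left(-2038 - 751\right) = 4907 - \left(2458 + 84\right) \left(-2789\right) = 4907 - 2542 \left(-2789\right) = 4907 - -7089638 = 4907 + 7089638 = 7094545$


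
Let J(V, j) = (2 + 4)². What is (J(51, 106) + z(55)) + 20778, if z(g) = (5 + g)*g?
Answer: 24114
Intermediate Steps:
J(V, j) = 36 (J(V, j) = 6² = 36)
z(g) = g*(5 + g)
(J(51, 106) + z(55)) + 20778 = (36 + 55*(5 + 55)) + 20778 = (36 + 55*60) + 20778 = (36 + 3300) + 20778 = 3336 + 20778 = 24114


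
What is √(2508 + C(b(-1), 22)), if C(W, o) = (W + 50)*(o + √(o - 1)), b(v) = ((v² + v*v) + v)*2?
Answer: 2*√(913 + 13*√21) ≈ 62.372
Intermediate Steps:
b(v) = 2*v + 4*v² (b(v) = ((v² + v²) + v)*2 = (2*v² + v)*2 = (v + 2*v²)*2 = 2*v + 4*v²)
C(W, o) = (50 + W)*(o + √(-1 + o))
√(2508 + C(b(-1), 22)) = √(2508 + (50*22 + 50*√(-1 + 22) + (2*(-1)*(1 + 2*(-1)))*22 + (2*(-1)*(1 + 2*(-1)))*√(-1 + 22))) = √(2508 + (1100 + 50*√21 + (2*(-1)*(1 - 2))*22 + (2*(-1)*(1 - 2))*√21)) = √(2508 + (1100 + 50*√21 + (2*(-1)*(-1))*22 + (2*(-1)*(-1))*√21)) = √(2508 + (1100 + 50*√21 + 2*22 + 2*√21)) = √(2508 + (1100 + 50*√21 + 44 + 2*√21)) = √(2508 + (1144 + 52*√21)) = √(3652 + 52*√21)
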